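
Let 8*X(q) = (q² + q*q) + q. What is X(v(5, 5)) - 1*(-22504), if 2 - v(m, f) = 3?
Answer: 180033/8 ≈ 22504.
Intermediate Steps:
v(m, f) = -1 (v(m, f) = 2 - 1*3 = 2 - 3 = -1)
X(q) = q²/4 + q/8 (X(q) = ((q² + q*q) + q)/8 = ((q² + q²) + q)/8 = (2*q² + q)/8 = (q + 2*q²)/8 = q²/4 + q/8)
X(v(5, 5)) - 1*(-22504) = (⅛)*(-1)*(1 + 2*(-1)) - 1*(-22504) = (⅛)*(-1)*(1 - 2) + 22504 = (⅛)*(-1)*(-1) + 22504 = ⅛ + 22504 = 180033/8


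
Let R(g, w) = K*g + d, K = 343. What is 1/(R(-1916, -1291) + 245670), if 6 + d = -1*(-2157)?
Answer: -1/409367 ≈ -2.4428e-6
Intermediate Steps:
d = 2151 (d = -6 - 1*(-2157) = -6 + 2157 = 2151)
R(g, w) = 2151 + 343*g (R(g, w) = 343*g + 2151 = 2151 + 343*g)
1/(R(-1916, -1291) + 245670) = 1/((2151 + 343*(-1916)) + 245670) = 1/((2151 - 657188) + 245670) = 1/(-655037 + 245670) = 1/(-409367) = -1/409367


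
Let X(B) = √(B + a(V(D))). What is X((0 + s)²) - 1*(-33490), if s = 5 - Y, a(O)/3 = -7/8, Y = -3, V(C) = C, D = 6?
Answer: 33490 + √982/4 ≈ 33498.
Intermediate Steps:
a(O) = -21/8 (a(O) = 3*(-7/8) = -21/8)
s = 8 (s = 5 - 1*(-3) = 5 + 3 = 8)
X(B) = √(-21/8 + B) (X(B) = √(B - 21/8) = √(-21/8 + B))
X((0 + s)²) - 1*(-33490) = √(-42 + 16*(0 + 8)²)/4 - 1*(-33490) = √(-42 + 16*8²)/4 + 33490 = √(-42 + 16*64)/4 + 33490 = √(-42 + 1024)/4 + 33490 = √982/4 + 33490 = 33490 + √982/4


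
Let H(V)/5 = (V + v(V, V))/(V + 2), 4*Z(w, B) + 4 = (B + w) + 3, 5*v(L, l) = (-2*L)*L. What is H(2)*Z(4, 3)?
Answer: ¾ ≈ 0.75000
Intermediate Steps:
v(L, l) = -2*L²/5 (v(L, l) = ((-2*L)*L)/5 = (-2*L²)/5 = -2*L²/5)
Z(w, B) = -¼ + B/4 + w/4 (Z(w, B) = -1 + ((B + w) + 3)/4 = -1 + (3 + B + w)/4 = -1 + (¾ + B/4 + w/4) = -¼ + B/4 + w/4)
H(V) = 5*(V - 2*V²/5)/(2 + V) (H(V) = 5*((V - 2*V²/5)/(V + 2)) = 5*((V - 2*V²/5)/(2 + V)) = 5*(V - 2*V²/5)/(2 + V))
H(2)*Z(4, 3) = (2*(5 - 2*2)/(2 + 2))*(-¼ + (¼)*3 + (¼)*4) = (2*(5 - 4)/4)*(-¼ + ¾ + 1) = (2*(¼)*1)*(3/2) = (½)*(3/2) = ¾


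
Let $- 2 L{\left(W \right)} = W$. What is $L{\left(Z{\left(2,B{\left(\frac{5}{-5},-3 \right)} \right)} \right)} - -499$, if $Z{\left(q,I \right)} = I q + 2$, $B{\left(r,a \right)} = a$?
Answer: $501$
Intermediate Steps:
$Z{\left(q,I \right)} = 2 + I q$
$L{\left(W \right)} = - \frac{W}{2}$
$L{\left(Z{\left(2,B{\left(\frac{5}{-5},-3 \right)} \right)} \right)} - -499 = - \frac{2 - 6}{2} - -499 = - \frac{2 - 6}{2} + 499 = \left(- \frac{1}{2}\right) \left(-4\right) + 499 = 2 + 499 = 501$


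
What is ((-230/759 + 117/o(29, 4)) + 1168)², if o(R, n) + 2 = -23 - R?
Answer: 5917455625/4356 ≈ 1.3585e+6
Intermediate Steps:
o(R, n) = -25 - R (o(R, n) = -2 + (-23 - R) = -25 - R)
((-230/759 + 117/o(29, 4)) + 1168)² = ((-230/759 + 117/(-25 - 1*29)) + 1168)² = ((-230*1/759 + 117/(-25 - 29)) + 1168)² = ((-10/33 + 117/(-54)) + 1168)² = ((-10/33 + 117*(-1/54)) + 1168)² = ((-10/33 - 13/6) + 1168)² = (-163/66 + 1168)² = (76925/66)² = 5917455625/4356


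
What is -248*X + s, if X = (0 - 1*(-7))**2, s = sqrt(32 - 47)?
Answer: -12152 + I*sqrt(15) ≈ -12152.0 + 3.873*I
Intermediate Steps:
s = I*sqrt(15) (s = sqrt(-15) = I*sqrt(15) ≈ 3.873*I)
X = 49 (X = (0 + 7)**2 = 7**2 = 49)
-248*X + s = -248*49 + I*sqrt(15) = -12152 + I*sqrt(15)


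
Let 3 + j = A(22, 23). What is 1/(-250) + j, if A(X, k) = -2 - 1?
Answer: -1501/250 ≈ -6.0040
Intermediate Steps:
A(X, k) = -3
j = -6 (j = -3 - 3 = -6)
1/(-250) + j = 1/(-250) - 6 = -1/250 - 6 = -1501/250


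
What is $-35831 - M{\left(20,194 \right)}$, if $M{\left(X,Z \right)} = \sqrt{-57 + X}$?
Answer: $-35831 - i \sqrt{37} \approx -35831.0 - 6.0828 i$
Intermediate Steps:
$-35831 - M{\left(20,194 \right)} = -35831 - \sqrt{-57 + 20} = -35831 - \sqrt{-37} = -35831 - i \sqrt{37}$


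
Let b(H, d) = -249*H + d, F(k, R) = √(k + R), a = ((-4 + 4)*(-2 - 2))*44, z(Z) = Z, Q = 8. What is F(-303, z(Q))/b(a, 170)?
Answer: I*√295/170 ≈ 0.10103*I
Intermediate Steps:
a = 0 (a = (0*(-4))*44 = 0*44 = 0)
F(k, R) = √(R + k)
b(H, d) = d - 249*H
F(-303, z(Q))/b(a, 170) = √(8 - 303)/(170 - 249*0) = √(-295)/(170 + 0) = (I*√295)/170 = (I*√295)*(1/170) = I*√295/170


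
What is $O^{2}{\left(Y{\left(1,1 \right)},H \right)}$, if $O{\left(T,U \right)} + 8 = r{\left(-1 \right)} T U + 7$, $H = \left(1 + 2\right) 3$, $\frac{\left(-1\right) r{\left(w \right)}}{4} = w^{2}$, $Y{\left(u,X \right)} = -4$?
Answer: $20449$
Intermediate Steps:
$r{\left(w \right)} = - 4 w^{2}$
$H = 9$ ($H = 3 \cdot 3 = 9$)
$O{\left(T,U \right)} = -1 - 4 T U$ ($O{\left(T,U \right)} = -8 + \left(- 4 \left(-1\right)^{2} T U + 7\right) = -8 + \left(\left(-4\right) 1 T U + 7\right) = -8 + \left(- 4 T U + 7\right) = -8 - \left(-7 + 4 T U\right) = -1 - 4 T U$)
$O^{2}{\left(Y{\left(1,1 \right)},H \right)} = \left(-1 - \left(-16\right) 9\right)^{2} = \left(-1 + 144\right)^{2} = 143^{2} = 20449$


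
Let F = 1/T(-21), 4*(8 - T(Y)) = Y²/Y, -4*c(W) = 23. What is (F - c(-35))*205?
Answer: 253175/212 ≈ 1194.2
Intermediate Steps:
c(W) = -23/4 (c(W) = -¼*23 = -23/4)
T(Y) = 8 - Y/4 (T(Y) = 8 - Y²/(4*Y) = 8 - Y/4)
F = 4/53 (F = 1/(8 - ¼*(-21)) = 1/(8 + 21/4) = 1/(53/4) = 4/53 ≈ 0.075472)
(F - c(-35))*205 = (4/53 - 1*(-23/4))*205 = (4/53 + 23/4)*205 = (1235/212)*205 = 253175/212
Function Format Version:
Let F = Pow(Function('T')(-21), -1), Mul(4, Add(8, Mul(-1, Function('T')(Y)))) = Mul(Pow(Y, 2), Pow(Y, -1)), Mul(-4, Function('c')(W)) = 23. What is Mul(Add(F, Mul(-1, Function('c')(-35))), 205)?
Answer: Rational(253175, 212) ≈ 1194.2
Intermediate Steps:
Function('c')(W) = Rational(-23, 4) (Function('c')(W) = Mul(Rational(-1, 4), 23) = Rational(-23, 4))
Function('T')(Y) = Add(8, Mul(Rational(-1, 4), Y)) (Function('T')(Y) = Add(8, Mul(Rational(-1, 4), Mul(Pow(Y, 2), Pow(Y, -1)))) = Add(8, Mul(Rational(-1, 4), Y)))
F = Rational(4, 53) (F = Pow(Add(8, Mul(Rational(-1, 4), -21)), -1) = Pow(Add(8, Rational(21, 4)), -1) = Pow(Rational(53, 4), -1) = Rational(4, 53) ≈ 0.075472)
Mul(Add(F, Mul(-1, Function('c')(-35))), 205) = Mul(Add(Rational(4, 53), Mul(-1, Rational(-23, 4))), 205) = Mul(Add(Rational(4, 53), Rational(23, 4)), 205) = Mul(Rational(1235, 212), 205) = Rational(253175, 212)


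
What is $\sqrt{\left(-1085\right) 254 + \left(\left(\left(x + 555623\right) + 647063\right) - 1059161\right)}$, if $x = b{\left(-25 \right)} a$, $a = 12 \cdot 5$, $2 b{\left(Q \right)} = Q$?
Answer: $i \sqrt{132815} \approx 364.44 i$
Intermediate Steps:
$b{\left(Q \right)} = \frac{Q}{2}$
$a = 60$
$x = -750$ ($x = \frac{1}{2} \left(-25\right) 60 = \left(- \frac{25}{2}\right) 60 = -750$)
$\sqrt{\left(-1085\right) 254 + \left(\left(\left(x + 555623\right) + 647063\right) - 1059161\right)} = \sqrt{\left(-1085\right) 254 + \left(\left(\left(-750 + 555623\right) + 647063\right) - 1059161\right)} = \sqrt{-275590 + \left(\left(554873 + 647063\right) - 1059161\right)} = \sqrt{-275590 + \left(1201936 - 1059161\right)} = \sqrt{-275590 + 142775} = \sqrt{-132815} = i \sqrt{132815}$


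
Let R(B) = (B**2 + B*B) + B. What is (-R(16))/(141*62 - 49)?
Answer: -528/8693 ≈ -0.060739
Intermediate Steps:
R(B) = B + 2*B**2 (R(B) = (B**2 + B**2) + B = 2*B**2 + B = B + 2*B**2)
(-R(16))/(141*62 - 49) = (-16*(1 + 2*16))/(141*62 - 49) = (-16*(1 + 32))/(8742 - 49) = -16*33/8693 = -1*528*(1/8693) = -528*1/8693 = -528/8693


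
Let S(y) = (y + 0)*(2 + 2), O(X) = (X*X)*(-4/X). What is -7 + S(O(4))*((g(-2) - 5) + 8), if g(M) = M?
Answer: -71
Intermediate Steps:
O(X) = -4*X (O(X) = X**2*(-4/X) = -4*X)
S(y) = 4*y (S(y) = y*4 = 4*y)
-7 + S(O(4))*((g(-2) - 5) + 8) = -7 + (4*(-4*4))*((-2 - 5) + 8) = -7 + (4*(-16))*(-7 + 8) = -7 - 64*1 = -7 - 64 = -71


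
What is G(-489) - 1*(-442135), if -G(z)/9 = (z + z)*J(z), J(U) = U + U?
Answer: -8166221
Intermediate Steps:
J(U) = 2*U
G(z) = -36*z² (G(z) = -9*(z + z)*2*z = -9*2*z*2*z = -36*z²)
G(-489) - 1*(-442135) = -36*(-489)² - 1*(-442135) = -36*239121 + 442135 = -8608356 + 442135 = -8166221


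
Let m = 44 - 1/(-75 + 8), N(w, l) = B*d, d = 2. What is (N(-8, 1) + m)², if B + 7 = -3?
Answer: 2588881/4489 ≈ 576.72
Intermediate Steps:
B = -10 (B = -7 - 3 = -10)
N(w, l) = -20 (N(w, l) = -10*2 = -20)
m = 2949/67 (m = 44 - 1/(-67) = 44 - 1*(-1/67) = 44 + 1/67 = 2949/67 ≈ 44.015)
(N(-8, 1) + m)² = (-20 + 2949/67)² = (1609/67)² = 2588881/4489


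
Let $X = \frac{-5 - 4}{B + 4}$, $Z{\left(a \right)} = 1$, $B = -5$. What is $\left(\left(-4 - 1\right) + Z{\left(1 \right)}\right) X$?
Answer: $-36$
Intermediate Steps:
$X = 9$ ($X = \frac{-5 - 4}{-5 + 4} = - \frac{9}{-1} = \left(-9\right) \left(-1\right) = 9$)
$\left(\left(-4 - 1\right) + Z{\left(1 \right)}\right) X = \left(\left(-4 - 1\right) + 1\right) 9 = \left(-5 + 1\right) 9 = \left(-4\right) 9 = -36$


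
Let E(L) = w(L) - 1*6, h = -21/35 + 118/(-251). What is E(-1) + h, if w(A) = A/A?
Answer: -7618/1255 ≈ -6.0701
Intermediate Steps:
w(A) = 1
h = -1343/1255 (h = -21*1/35 + 118*(-1/251) = -⅗ - 118/251 = -1343/1255 ≈ -1.0701)
E(L) = -5 (E(L) = 1 - 1*6 = 1 - 6 = -5)
E(-1) + h = -5 - 1343/1255 = -7618/1255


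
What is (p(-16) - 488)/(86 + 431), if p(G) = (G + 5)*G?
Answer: -312/517 ≈ -0.60348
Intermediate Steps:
p(G) = G*(5 + G) (p(G) = (5 + G)*G = G*(5 + G))
(p(-16) - 488)/(86 + 431) = (-16*(5 - 16) - 488)/(86 + 431) = (-16*(-11) - 488)/517 = (176 - 488)*(1/517) = -312*1/517 = -312/517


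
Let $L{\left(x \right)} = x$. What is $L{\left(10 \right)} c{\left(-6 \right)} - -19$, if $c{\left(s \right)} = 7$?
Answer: $89$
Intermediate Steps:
$L{\left(10 \right)} c{\left(-6 \right)} - -19 = 10 \cdot 7 - -19 = 70 + \left(24 - 5\right) = 70 + 19 = 89$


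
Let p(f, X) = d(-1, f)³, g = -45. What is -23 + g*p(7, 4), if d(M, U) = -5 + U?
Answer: -383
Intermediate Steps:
p(f, X) = (-5 + f)³
-23 + g*p(7, 4) = -23 - 45*(-5 + 7)³ = -23 - 45*2³ = -23 - 45*8 = -23 - 360 = -383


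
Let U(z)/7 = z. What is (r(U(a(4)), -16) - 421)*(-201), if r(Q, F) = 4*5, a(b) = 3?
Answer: 80601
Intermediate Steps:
U(z) = 7*z
r(Q, F) = 20
(r(U(a(4)), -16) - 421)*(-201) = (20 - 421)*(-201) = -401*(-201) = 80601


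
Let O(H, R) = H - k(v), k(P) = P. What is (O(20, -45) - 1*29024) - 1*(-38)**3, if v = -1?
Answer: 25869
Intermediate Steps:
O(H, R) = 1 + H (O(H, R) = H - 1*(-1) = H + 1 = 1 + H)
(O(20, -45) - 1*29024) - 1*(-38)**3 = ((1 + 20) - 1*29024) - 1*(-38)**3 = (21 - 29024) - 1*(-54872) = -29003 + 54872 = 25869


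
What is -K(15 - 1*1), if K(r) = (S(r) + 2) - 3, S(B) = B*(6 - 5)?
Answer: -13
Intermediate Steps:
S(B) = B (S(B) = B*1 = B)
K(r) = -1 + r (K(r) = (r + 2) - 3 = (2 + r) - 3 = -1 + r)
-K(15 - 1*1) = -(-1 + (15 - 1*1)) = -(-1 + (15 - 1)) = -(-1 + 14) = -1*13 = -13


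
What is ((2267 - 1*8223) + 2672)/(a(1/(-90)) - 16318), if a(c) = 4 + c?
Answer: 295560/1468261 ≈ 0.20130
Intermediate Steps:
((2267 - 1*8223) + 2672)/(a(1/(-90)) - 16318) = ((2267 - 1*8223) + 2672)/((4 + 1/(-90)) - 16318) = ((2267 - 8223) + 2672)/((4 - 1/90) - 16318) = (-5956 + 2672)/(359/90 - 16318) = -3284/(-1468261/90) = -3284*(-90/1468261) = 295560/1468261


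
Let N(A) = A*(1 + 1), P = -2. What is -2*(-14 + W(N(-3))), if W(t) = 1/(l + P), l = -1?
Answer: 86/3 ≈ 28.667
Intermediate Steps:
N(A) = 2*A (N(A) = A*2 = 2*A)
W(t) = -⅓ (W(t) = 1/(-1 - 2) = 1/(-3) = -⅓)
-2*(-14 + W(N(-3))) = -2*(-14 - ⅓) = -2*(-43/3) = 86/3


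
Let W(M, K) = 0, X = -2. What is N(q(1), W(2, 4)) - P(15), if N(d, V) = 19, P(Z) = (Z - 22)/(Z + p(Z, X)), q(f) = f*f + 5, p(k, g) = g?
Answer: 254/13 ≈ 19.538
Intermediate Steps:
q(f) = 5 + f² (q(f) = f² + 5 = 5 + f²)
P(Z) = (-22 + Z)/(-2 + Z) (P(Z) = (Z - 22)/(Z - 2) = (-22 + Z)/(-2 + Z))
N(q(1), W(2, 4)) - P(15) = 19 - (-22 + 15)/(-2 + 15) = 19 - (-7)/13 = 19 - 1*(-7/13) = 19 + 7/13 = 254/13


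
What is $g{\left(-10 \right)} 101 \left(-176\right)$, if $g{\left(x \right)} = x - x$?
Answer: $0$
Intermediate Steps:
$g{\left(x \right)} = 0$
$g{\left(-10 \right)} 101 \left(-176\right) = 0 \cdot 101 \left(-176\right) = 0 \left(-176\right) = 0$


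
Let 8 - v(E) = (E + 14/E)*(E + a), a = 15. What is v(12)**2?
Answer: 483025/4 ≈ 1.2076e+5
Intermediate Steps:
v(E) = 8 - (15 + E)*(E + 14/E) (v(E) = 8 - (E + 14/E)*(E + 15) = 8 - (E + 14/E)*(15 + E) = 8 - (15 + E)*(E + 14/E))
v(12)**2 = (-6 - 1*12**2 - 210/12 - 15*12)**2 = (-6 - 1*144 - 210*1/12 - 180)**2 = (-6 - 144 - 35/2 - 180)**2 = (-695/2)**2 = 483025/4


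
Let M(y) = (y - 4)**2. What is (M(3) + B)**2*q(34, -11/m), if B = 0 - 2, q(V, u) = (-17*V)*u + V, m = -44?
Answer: -221/2 ≈ -110.50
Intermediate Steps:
q(V, u) = V - 17*V*u (q(V, u) = -17*V*u + V = V - 17*V*u)
B = -2
M(y) = (-4 + y)**2
(M(3) + B)**2*q(34, -11/m) = ((-4 + 3)**2 - 2)**2*(34*(1 - (-187)/(-44))) = ((-1)**2 - 2)**2*(34*(1 - (-187)*(-1)/44)) = (1 - 2)**2*(34*(1 - 17*1/4)) = (-1)**2*(34*(1 - 17/4)) = 1*(34*(-13/4)) = 1*(-221/2) = -221/2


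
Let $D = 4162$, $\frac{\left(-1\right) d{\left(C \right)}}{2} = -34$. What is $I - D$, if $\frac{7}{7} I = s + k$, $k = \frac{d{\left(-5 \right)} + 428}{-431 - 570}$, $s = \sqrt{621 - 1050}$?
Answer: $- \frac{4166658}{1001} + i \sqrt{429} \approx -4162.5 + 20.712 i$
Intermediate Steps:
$d{\left(C \right)} = 68$ ($d{\left(C \right)} = \left(-2\right) \left(-34\right) = 68$)
$s = i \sqrt{429}$ ($s = \sqrt{-429} = i \sqrt{429} \approx 20.712 i$)
$k = - \frac{496}{1001}$ ($k = \frac{68 + 428}{-431 - 570} = \frac{496}{-1001} = 496 \left(- \frac{1}{1001}\right) = - \frac{496}{1001} \approx -0.4955$)
$I = - \frac{496}{1001} + i \sqrt{429}$ ($I = i \sqrt{429} - \frac{496}{1001} = - \frac{496}{1001} + i \sqrt{429} \approx -0.4955 + 20.712 i$)
$I - D = \left(- \frac{496}{1001} + i \sqrt{429}\right) - 4162 = - \frac{4166658}{1001} + i \sqrt{429}$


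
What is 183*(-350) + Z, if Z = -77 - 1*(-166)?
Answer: -63961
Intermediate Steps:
Z = 89 (Z = -77 + 166 = 89)
183*(-350) + Z = 183*(-350) + 89 = -64050 + 89 = -63961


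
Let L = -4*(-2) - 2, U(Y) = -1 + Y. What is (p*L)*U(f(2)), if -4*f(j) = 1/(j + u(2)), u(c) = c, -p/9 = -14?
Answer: -3213/4 ≈ -803.25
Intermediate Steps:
p = 126 (p = -9*(-14) = 126)
f(j) = -1/(4*(2 + j)) (f(j) = -1/(4*(j + 2)) = -1/(4*(2 + j)))
L = 6 (L = 8 - 2 = 6)
(p*L)*U(f(2)) = (126*6)*(-1 - 1/(8 + 4*2)) = 756*(-1 - 1/(8 + 8)) = 756*(-1 - 1/16) = 756*(-17/16) = -3213/4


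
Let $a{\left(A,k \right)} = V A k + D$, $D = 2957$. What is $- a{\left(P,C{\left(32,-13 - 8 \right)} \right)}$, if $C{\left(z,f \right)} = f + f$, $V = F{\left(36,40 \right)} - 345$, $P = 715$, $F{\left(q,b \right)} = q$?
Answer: $-9282227$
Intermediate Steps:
$V = -309$ ($V = 36 - 345 = -309$)
$C{\left(z,f \right)} = 2 f$
$a{\left(A,k \right)} = 2957 - 309 A k$ ($a{\left(A,k \right)} = - 309 A k + 2957 = 2957 - 309 A k$)
$- a{\left(P,C{\left(32,-13 - 8 \right)} \right)} = - (2957 - 220935 \cdot 2 \left(-13 - 8\right)) = - (2957 - 220935 \cdot 2 \left(-21\right)) = - (2957 - 220935 \left(-42\right)) = - (2957 + 9279270) = \left(-1\right) 9282227 = -9282227$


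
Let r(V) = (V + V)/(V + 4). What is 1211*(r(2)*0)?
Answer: 0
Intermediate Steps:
r(V) = 2*V/(4 + V) (r(V) = (2*V)/(4 + V) = 2*V/(4 + V))
1211*(r(2)*0) = 1211*((2*2/(4 + 2))*0) = 1211*((2*2/6)*0) = 1211*((2*2*(⅙))*0) = 1211*((⅔)*0) = 1211*0 = 0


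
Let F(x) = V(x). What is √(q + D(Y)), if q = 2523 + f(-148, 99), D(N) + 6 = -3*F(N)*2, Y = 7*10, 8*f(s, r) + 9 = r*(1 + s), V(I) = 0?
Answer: √2787/2 ≈ 26.396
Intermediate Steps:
f(s, r) = -9/8 + r*(1 + s)/8 (f(s, r) = -9/8 + (r*(1 + s))/8 = -9/8 + r*(1 + s)/8)
F(x) = 0
Y = 70
D(N) = -6 (D(N) = -6 - 3*0*2 = -6 + 0*2 = -6 + 0 = -6)
q = 2811/4 (q = 2523 + (-9/8 + (⅛)*99 + (⅛)*99*(-148)) = 2523 + (-9/8 + 99/8 - 3663/2) = 2523 - 7281/4 = 2811/4 ≈ 702.75)
√(q + D(Y)) = √(2811/4 - 6) = √(2787/4) = √2787/2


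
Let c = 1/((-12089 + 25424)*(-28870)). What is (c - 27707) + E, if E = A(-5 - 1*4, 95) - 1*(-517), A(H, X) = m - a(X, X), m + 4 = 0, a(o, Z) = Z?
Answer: -10505758789051/384981450 ≈ -27289.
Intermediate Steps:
m = -4 (m = -4 + 0 = -4)
c = -1/384981450 (c = -1/28870/13335 = (1/13335)*(-1/28870) = -1/384981450 ≈ -2.5975e-9)
A(H, X) = -4 - X
E = 418 (E = (-4 - 1*95) - 1*(-517) = (-4 - 95) + 517 = -99 + 517 = 418)
(c - 27707) + E = (-1/384981450 - 27707) + 418 = -10666681035151/384981450 + 418 = -10505758789051/384981450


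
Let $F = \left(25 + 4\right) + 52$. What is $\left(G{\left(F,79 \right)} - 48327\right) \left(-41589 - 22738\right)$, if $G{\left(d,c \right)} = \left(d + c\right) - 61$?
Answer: $3102362556$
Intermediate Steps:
$F = 81$ ($F = 29 + 52 = 81$)
$G{\left(d,c \right)} = -61 + c + d$ ($G{\left(d,c \right)} = \left(c + d\right) - 61 = -61 + c + d$)
$\left(G{\left(F,79 \right)} - 48327\right) \left(-41589 - 22738\right) = \left(\left(-61 + 79 + 81\right) - 48327\right) \left(-41589 - 22738\right) = \left(99 - 48327\right) \left(-41589 - 22738\right) = \left(-48228\right) \left(-64327\right) = 3102362556$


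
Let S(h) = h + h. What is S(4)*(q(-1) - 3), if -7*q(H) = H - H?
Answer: -24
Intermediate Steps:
S(h) = 2*h
q(H) = 0 (q(H) = -(H - H)/7 = -⅐*0 = 0)
S(4)*(q(-1) - 3) = (2*4)*(0 - 3) = 8*(-3) = -24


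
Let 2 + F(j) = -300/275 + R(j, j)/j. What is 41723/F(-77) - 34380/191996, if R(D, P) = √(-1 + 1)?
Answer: -22029577277/1631966 ≈ -13499.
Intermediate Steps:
R(D, P) = 0 (R(D, P) = √0 = 0)
F(j) = -34/11 (F(j) = -2 + (-300/275 + 0/j) = -2 + (-300*1/275 + 0) = -2 + (-12/11 + 0) = -2 - 12/11 = -34/11)
41723/F(-77) - 34380/191996 = 41723/(-34/11) - 34380/191996 = 41723*(-11/34) - 34380*1/191996 = -458953/34 - 8595/47999 = -22029577277/1631966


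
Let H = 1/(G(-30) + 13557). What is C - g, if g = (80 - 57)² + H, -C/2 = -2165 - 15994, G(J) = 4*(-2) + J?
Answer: 483831490/13519 ≈ 35789.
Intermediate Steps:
G(J) = -8 + J
C = 36318 (C = -2*(-2165 - 15994) = -2*(-18159) = 36318)
H = 1/13519 (H = 1/((-8 - 30) + 13557) = 1/(-38 + 13557) = 1/13519 ≈ 7.3970e-5)
g = 7151552/13519 (g = (80 - 57)² + 1/13519 = 23² + 1/13519 = 529 + 1/13519 = 7151552/13519 ≈ 529.00)
C - g = 36318 - 1*7151552/13519 = 36318 - 7151552/13519 = 483831490/13519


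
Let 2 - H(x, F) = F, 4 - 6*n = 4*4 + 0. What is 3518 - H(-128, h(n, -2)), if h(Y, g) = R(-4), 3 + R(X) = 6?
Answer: 3519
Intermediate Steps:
R(X) = 3 (R(X) = -3 + 6 = 3)
n = -2 (n = 2/3 - (4*4 + 0)/6 = 2/3 - (16 + 0)/6 = 2/3 - 1/6*16 = 2/3 - 8/3 = -2)
h(Y, g) = 3
H(x, F) = 2 - F
3518 - H(-128, h(n, -2)) = 3518 - (2 - 1*3) = 3518 - (2 - 3) = 3518 - 1*(-1) = 3518 + 1 = 3519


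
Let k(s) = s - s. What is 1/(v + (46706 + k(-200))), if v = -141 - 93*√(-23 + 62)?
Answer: 46565/2167961914 + 93*√39/2167961914 ≈ 2.1747e-5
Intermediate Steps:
k(s) = 0
v = -141 - 93*√39 ≈ -721.79
1/(v + (46706 + k(-200))) = 1/((-141 - 93*√39) + (46706 + 0)) = 1/((-141 - 93*√39) + 46706) = 1/(46565 - 93*√39)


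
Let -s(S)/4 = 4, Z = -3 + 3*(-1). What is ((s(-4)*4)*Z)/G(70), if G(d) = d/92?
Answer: 17664/35 ≈ 504.69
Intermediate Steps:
Z = -6 (Z = -3 - 3 = -6)
s(S) = -16 (s(S) = -4*4 = -16)
G(d) = d/92 (G(d) = d*(1/92) = d/92)
((s(-4)*4)*Z)/G(70) = (-16*4*(-6))/(((1/92)*70)) = (-64*(-6))/(35/46) = 384*(46/35) = 17664/35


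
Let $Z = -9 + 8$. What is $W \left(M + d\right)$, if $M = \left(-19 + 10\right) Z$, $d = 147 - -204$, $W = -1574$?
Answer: $-566640$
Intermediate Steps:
$d = 351$ ($d = 147 + 204 = 351$)
$Z = -1$
$M = 9$ ($M = \left(-19 + 10\right) \left(-1\right) = \left(-9\right) \left(-1\right) = 9$)
$W \left(M + d\right) = - 1574 \left(9 + 351\right) = \left(-1574\right) 360 = -566640$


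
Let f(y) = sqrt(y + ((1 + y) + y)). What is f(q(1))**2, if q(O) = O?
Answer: 4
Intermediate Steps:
f(y) = sqrt(1 + 3*y) (f(y) = sqrt(y + (1 + 2*y)) = sqrt(1 + 3*y))
f(q(1))**2 = (sqrt(1 + 3*1))**2 = (sqrt(1 + 3))**2 = (sqrt(4))**2 = 2**2 = 4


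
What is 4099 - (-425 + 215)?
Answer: 4309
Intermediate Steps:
4099 - (-425 + 215) = 4099 - 1*(-210) = 4099 + 210 = 4309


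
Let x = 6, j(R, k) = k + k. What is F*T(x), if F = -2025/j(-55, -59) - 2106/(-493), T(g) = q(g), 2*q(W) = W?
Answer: 3740499/58174 ≈ 64.298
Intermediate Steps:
j(R, k) = 2*k
q(W) = W/2
T(g) = g/2
F = 1246833/58174 (F = -2025/(2*(-59)) - 2106/(-493) = -2025/(-118) - 2106*(-1/493) = -2025*(-1/118) + 2106/493 = 2025/118 + 2106/493 = 1246833/58174 ≈ 21.433)
F*T(x) = 1246833*((½)*6)/58174 = (1246833/58174)*3 = 3740499/58174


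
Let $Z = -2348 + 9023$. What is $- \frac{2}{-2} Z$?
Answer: $6675$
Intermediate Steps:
$Z = 6675$
$- \frac{2}{-2} Z = - \frac{2}{-2} \cdot 6675 = \left(-2\right) \left(- \frac{1}{2}\right) 6675 = 1 \cdot 6675 = 6675$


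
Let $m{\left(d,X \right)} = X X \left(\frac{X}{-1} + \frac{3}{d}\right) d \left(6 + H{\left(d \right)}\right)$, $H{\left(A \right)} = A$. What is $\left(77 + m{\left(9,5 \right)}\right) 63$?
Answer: $-987399$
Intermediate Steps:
$m{\left(d,X \right)} = d X^{2} \left(6 + d\right) \left(- X + \frac{3}{d}\right)$ ($m{\left(d,X \right)} = X X \left(\frac{X}{-1} + \frac{3}{d}\right) d \left(6 + d\right) = X^{2} \left(X \left(-1\right) + \frac{3}{d}\right) d \left(6 + d\right) = X^{2} \left(- X + \frac{3}{d}\right) d \left(6 + d\right) = d X^{2} \left(- X + \frac{3}{d}\right) \left(6 + d\right) = d X^{2} \left(6 + d\right) \left(- X + \frac{3}{d}\right)$)
$\left(77 + m{\left(9,5 \right)}\right) 63 = \left(77 + 5^{2} \left(18 + 3 \cdot 9 - 5 \cdot 9^{2} - 30 \cdot 9\right)\right) 63 = \left(77 + 25 \left(18 + 27 - 5 \cdot 81 - 270\right)\right) 63 = \left(77 + 25 \left(18 + 27 - 405 - 270\right)\right) 63 = \left(77 + 25 \left(-630\right)\right) 63 = \left(77 - 15750\right) 63 = \left(-15673\right) 63 = -987399$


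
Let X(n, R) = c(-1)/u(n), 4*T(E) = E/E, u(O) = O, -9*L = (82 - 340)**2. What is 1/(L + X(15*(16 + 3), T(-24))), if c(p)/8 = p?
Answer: -285/2107868 ≈ -0.00013521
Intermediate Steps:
c(p) = 8*p
L = -7396 (L = -(82 - 340)**2/9 = -1/9*(-258)**2 = -1/9*66564 = -7396)
T(E) = 1/4 (T(E) = (E/E)/4 = (1/4)*1 = 1/4)
X(n, R) = -8/n (X(n, R) = (8*(-1))/n = -8/n)
1/(L + X(15*(16 + 3), T(-24))) = 1/(-7396 - 8*1/(15*(16 + 3))) = 1/(-7396 - 8/(15*19)) = 1/(-7396 - 8/285) = 1/(-2107868/285) = -285/2107868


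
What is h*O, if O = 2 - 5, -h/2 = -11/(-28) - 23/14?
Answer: -15/2 ≈ -7.5000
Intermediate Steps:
h = 5/2 (h = -2*(-11/(-28) - 23/14) = -2*(-11*(-1/28) - 23*1/14) = -2*(11/28 - 23/14) = -2*(-5/4) = 5/2 ≈ 2.5000)
O = -3
h*O = (5/2)*(-3) = -15/2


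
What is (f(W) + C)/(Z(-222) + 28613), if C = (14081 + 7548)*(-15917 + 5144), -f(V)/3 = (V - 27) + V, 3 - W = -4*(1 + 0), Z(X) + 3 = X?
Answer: -116504589/14194 ≈ -8208.0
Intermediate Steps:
Z(X) = -3 + X
W = 7 (W = 3 - (-4)*(1 + 0) = 3 - (-4) = 3 - 1*(-4) = 3 + 4 = 7)
f(V) = 81 - 6*V (f(V) = -3*((V - 27) + V) = -3*((-27 + V) + V) = -3*(-27 + 2*V) = 81 - 6*V)
C = -233009217 (C = 21629*(-10773) = -233009217)
(f(W) + C)/(Z(-222) + 28613) = ((81 - 6*7) - 233009217)/((-3 - 222) + 28613) = ((81 - 42) - 233009217)/(-225 + 28613) = (39 - 233009217)/28388 = -233009178*1/28388 = -116504589/14194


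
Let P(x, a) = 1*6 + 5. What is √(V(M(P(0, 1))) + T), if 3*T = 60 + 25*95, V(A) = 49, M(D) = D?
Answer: √7746/3 ≈ 29.337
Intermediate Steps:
P(x, a) = 11 (P(x, a) = 6 + 5 = 11)
T = 2435/3 (T = (60 + 25*95)/3 = (60 + 2375)/3 = (⅓)*2435 = 2435/3 ≈ 811.67)
√(V(M(P(0, 1))) + T) = √(49 + 2435/3) = √(2582/3) = √7746/3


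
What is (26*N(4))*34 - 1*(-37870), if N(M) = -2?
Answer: 36102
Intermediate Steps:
(26*N(4))*34 - 1*(-37870) = (26*(-2))*34 - 1*(-37870) = -52*34 + 37870 = -1768 + 37870 = 36102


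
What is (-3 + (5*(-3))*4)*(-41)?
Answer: 2583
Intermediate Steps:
(-3 + (5*(-3))*4)*(-41) = (-3 - 15*4)*(-41) = (-3 - 60)*(-41) = -63*(-41) = 2583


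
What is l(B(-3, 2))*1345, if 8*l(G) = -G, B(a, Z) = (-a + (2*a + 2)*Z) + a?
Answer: 1345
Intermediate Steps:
B(a, Z) = Z*(2 + 2*a) (B(a, Z) = (-a + (2 + 2*a)*Z) + a = (-a + Z*(2 + 2*a)) + a = Z*(2 + 2*a))
l(G) = -G/8 (l(G) = (-G)/8 = -G/8)
l(B(-3, 2))*1345 = -2*(1 - 3)/4*1345 = -2*(-2)/4*1345 = -⅛*(-8)*1345 = 1*1345 = 1345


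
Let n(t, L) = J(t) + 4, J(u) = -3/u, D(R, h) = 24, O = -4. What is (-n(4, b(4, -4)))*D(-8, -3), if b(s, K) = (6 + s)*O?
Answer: -78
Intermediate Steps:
b(s, K) = -24 - 4*s (b(s, K) = (6 + s)*(-4) = -24 - 4*s)
n(t, L) = 4 - 3/t (n(t, L) = -3/t + 4 = 4 - 3/t)
(-n(4, b(4, -4)))*D(-8, -3) = -(4 - 3/4)*24 = -(4 - 3*¼)*24 = -(4 - ¾)*24 = -1*13/4*24 = -13/4*24 = -78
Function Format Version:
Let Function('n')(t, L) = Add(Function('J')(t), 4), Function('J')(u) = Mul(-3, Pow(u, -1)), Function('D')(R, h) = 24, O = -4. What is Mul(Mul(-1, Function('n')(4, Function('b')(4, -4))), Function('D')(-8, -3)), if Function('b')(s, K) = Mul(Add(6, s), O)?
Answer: -78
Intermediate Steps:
Function('b')(s, K) = Add(-24, Mul(-4, s)) (Function('b')(s, K) = Mul(Add(6, s), -4) = Add(-24, Mul(-4, s)))
Function('n')(t, L) = Add(4, Mul(-3, Pow(t, -1))) (Function('n')(t, L) = Add(Mul(-3, Pow(t, -1)), 4) = Add(4, Mul(-3, Pow(t, -1))))
Mul(Mul(-1, Function('n')(4, Function('b')(4, -4))), Function('D')(-8, -3)) = Mul(Mul(-1, Add(4, Mul(-3, Pow(4, -1)))), 24) = Mul(Mul(-1, Add(4, Mul(-3, Rational(1, 4)))), 24) = Mul(Mul(-1, Add(4, Rational(-3, 4))), 24) = Mul(Mul(-1, Rational(13, 4)), 24) = Mul(Rational(-13, 4), 24) = -78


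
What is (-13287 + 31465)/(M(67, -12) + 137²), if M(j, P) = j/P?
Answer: 218136/225161 ≈ 0.96880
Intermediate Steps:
(-13287 + 31465)/(M(67, -12) + 137²) = (-13287 + 31465)/(67/(-12) + 137²) = 18178/(67*(-1/12) + 18769) = 18178/(-67/12 + 18769) = 18178/(225161/12) = 18178*(12/225161) = 218136/225161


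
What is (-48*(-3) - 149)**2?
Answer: 25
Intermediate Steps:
(-48*(-3) - 149)**2 = (144 - 149)**2 = (-5)**2 = 25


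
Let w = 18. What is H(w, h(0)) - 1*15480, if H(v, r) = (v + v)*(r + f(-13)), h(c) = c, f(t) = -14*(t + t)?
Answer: -2376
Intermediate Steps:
f(t) = -28*t
H(v, r) = 2*v*(364 + r) (H(v, r) = (v + v)*(r - 28*(-13)) = (2*v)*(r + 364) = (2*v)*(364 + r) = 2*v*(364 + r))
H(w, h(0)) - 1*15480 = 2*18*(364 + 0) - 1*15480 = 2*18*364 - 15480 = 13104 - 15480 = -2376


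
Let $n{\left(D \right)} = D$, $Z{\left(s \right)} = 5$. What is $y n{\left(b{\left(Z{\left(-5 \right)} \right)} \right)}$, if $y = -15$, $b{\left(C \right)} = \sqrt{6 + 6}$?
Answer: $- 30 \sqrt{3} \approx -51.962$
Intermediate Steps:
$b{\left(C \right)} = 2 \sqrt{3}$ ($b{\left(C \right)} = \sqrt{12} = 2 \sqrt{3}$)
$y n{\left(b{\left(Z{\left(-5 \right)} \right)} \right)} = - 15 \cdot 2 \sqrt{3} = - 30 \sqrt{3}$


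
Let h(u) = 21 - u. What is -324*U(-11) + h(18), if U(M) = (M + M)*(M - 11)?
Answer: -156813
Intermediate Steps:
U(M) = 2*M*(-11 + M) (U(M) = (2*M)*(-11 + M) = 2*M*(-11 + M))
-324*U(-11) + h(18) = -648*(-11)*(-11 - 11) + (21 - 1*18) = -648*(-11)*(-22) + (21 - 18) = -324*484 + 3 = -156816 + 3 = -156813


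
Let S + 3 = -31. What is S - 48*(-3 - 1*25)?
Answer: 1310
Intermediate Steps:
S = -34 (S = -3 - 31 = -34)
S - 48*(-3 - 1*25) = -34 - 48*(-3 - 1*25) = -34 - 48*(-3 - 25) = -34 - 48*(-28) = -34 + 1344 = 1310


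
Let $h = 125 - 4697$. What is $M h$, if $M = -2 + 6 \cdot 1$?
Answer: $-18288$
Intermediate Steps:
$h = -4572$ ($h = 125 - 4697 = -4572$)
$M = 4$ ($M = -2 + 6 = 4$)
$M h = 4 \left(-4572\right) = -18288$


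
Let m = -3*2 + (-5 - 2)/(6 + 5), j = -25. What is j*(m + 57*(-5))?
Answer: 80200/11 ≈ 7290.9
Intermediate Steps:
m = -73/11 (m = -6 - 7/11 = -73/11 ≈ -6.6364)
j*(m + 57*(-5)) = -25*(-73/11 + 57*(-5)) = -25*(-73/11 - 285) = -25*(-3208/11) = 80200/11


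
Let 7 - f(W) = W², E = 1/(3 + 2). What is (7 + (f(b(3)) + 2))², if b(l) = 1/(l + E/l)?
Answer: 1131044161/4477456 ≈ 252.61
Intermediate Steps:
E = ⅕ (E = 1/5 = ⅕ ≈ 0.20000)
b(l) = 1/(l + 1/(5*l))
f(W) = 7 - W²
(7 + (f(b(3)) + 2))² = (7 + ((7 - (5*3/(1 + 5*3²))²) + 2))² = (7 + ((7 - (5*3/(1 + 5*9))²) + 2))² = (7 + ((7 - (5*3/(1 + 45))²) + 2))² = (7 + ((7 - (5*3/46)²) + 2))² = (7 + ((7 - (5*3*(1/46))²) + 2))² = (7 + ((7 - (15/46)²) + 2))² = (7 + ((7 - 1*225/2116) + 2))² = (7 + ((7 - 225/2116) + 2))² = (7 + (14587/2116 + 2))² = (7 + 18819/2116)² = (33631/2116)² = 1131044161/4477456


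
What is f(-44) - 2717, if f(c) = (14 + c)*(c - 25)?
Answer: -647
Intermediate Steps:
f(c) = (-25 + c)*(14 + c) (f(c) = (14 + c)*(-25 + c) = (-25 + c)*(14 + c))
f(-44) - 2717 = (-350 + (-44)**2 - 11*(-44)) - 2717 = (-350 + 1936 + 484) - 2717 = 2070 - 2717 = -647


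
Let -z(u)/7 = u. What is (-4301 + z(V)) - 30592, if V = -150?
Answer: -33843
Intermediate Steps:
z(u) = -7*u
(-4301 + z(V)) - 30592 = (-4301 - 7*(-150)) - 30592 = (-4301 + 1050) - 30592 = -3251 - 30592 = -33843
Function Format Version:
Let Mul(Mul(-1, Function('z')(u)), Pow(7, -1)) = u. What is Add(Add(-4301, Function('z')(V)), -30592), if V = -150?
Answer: -33843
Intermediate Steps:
Function('z')(u) = Mul(-7, u)
Add(Add(-4301, Function('z')(V)), -30592) = Add(Add(-4301, Mul(-7, -150)), -30592) = Add(Add(-4301, 1050), -30592) = Add(-3251, -30592) = -33843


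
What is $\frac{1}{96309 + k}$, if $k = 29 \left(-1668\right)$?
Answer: $\frac{1}{47937} \approx 2.0861 \cdot 10^{-5}$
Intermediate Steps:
$k = -48372$
$\frac{1}{96309 + k} = \frac{1}{96309 - 48372} = \frac{1}{47937}$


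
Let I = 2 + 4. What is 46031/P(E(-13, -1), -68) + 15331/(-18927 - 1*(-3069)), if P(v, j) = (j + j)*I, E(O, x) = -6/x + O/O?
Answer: -123744949/2156688 ≈ -57.377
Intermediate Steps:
I = 6
E(O, x) = 1 - 6/x (E(O, x) = -6/x + 1 = 1 - 6/x)
P(v, j) = 12*j (P(v, j) = (j + j)*6 = (2*j)*6 = 12*j)
46031/P(E(-13, -1), -68) + 15331/(-18927 - 1*(-3069)) = 46031/((12*(-68))) + 15331/(-18927 - 1*(-3069)) = 46031/(-816) + 15331/(-18927 + 3069) = 46031*(-1/816) + 15331/(-15858) = -46031/816 + 15331*(-1/15858) = -46031/816 - 15331/15858 = -123744949/2156688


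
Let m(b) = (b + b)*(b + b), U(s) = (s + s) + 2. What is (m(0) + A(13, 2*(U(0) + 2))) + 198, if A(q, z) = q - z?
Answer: 203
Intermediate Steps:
U(s) = 2 + 2*s (U(s) = 2*s + 2 = 2 + 2*s)
m(b) = 4*b² (m(b) = (2*b)*(2*b) = 4*b²)
(m(0) + A(13, 2*(U(0) + 2))) + 198 = (4*0² + (13 - 2*((2 + 2*0) + 2))) + 198 = (4*0 + (13 - 2*((2 + 0) + 2))) + 198 = (0 + (13 - 2*(2 + 2))) + 198 = (0 + (13 - 2*4)) + 198 = (0 + (13 - 1*8)) + 198 = (0 + (13 - 8)) + 198 = (0 + 5) + 198 = 5 + 198 = 203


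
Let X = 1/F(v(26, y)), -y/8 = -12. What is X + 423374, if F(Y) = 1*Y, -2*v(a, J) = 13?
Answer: 5503860/13 ≈ 4.2337e+5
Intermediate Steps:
y = 96 (y = -8*(-12) = 96)
v(a, J) = -13/2 (v(a, J) = -½*13 = -13/2)
F(Y) = Y
X = -2/13 (X = 1/(-13/2) = -2/13 ≈ -0.15385)
X + 423374 = -2/13 + 423374 = 5503860/13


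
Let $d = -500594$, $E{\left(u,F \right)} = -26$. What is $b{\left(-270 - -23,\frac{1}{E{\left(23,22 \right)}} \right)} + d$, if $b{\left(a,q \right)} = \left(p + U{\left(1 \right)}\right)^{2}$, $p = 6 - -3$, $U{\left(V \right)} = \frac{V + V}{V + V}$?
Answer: $-500494$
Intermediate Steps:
$U{\left(V \right)} = 1$ ($U{\left(V \right)} = \frac{2 V}{2 V} = 2 V \frac{1}{2 V} = 1$)
$p = 9$ ($p = 6 + 3 = 9$)
$b{\left(a,q \right)} = 100$ ($b{\left(a,q \right)} = \left(9 + 1\right)^{2} = 10^{2} = 100$)
$b{\left(-270 - -23,\frac{1}{E{\left(23,22 \right)}} \right)} + d = 100 - 500594 = -500494$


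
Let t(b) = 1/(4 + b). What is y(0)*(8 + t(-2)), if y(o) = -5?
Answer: -85/2 ≈ -42.500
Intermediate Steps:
y(0)*(8 + t(-2)) = -5*(8 + 1/(4 - 2)) = -5*(8 + 1/2) = -5*17/2 = -85/2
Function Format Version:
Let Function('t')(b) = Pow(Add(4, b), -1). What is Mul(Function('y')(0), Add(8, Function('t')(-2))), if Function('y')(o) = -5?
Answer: Rational(-85, 2) ≈ -42.500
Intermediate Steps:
Mul(Function('y')(0), Add(8, Function('t')(-2))) = Mul(-5, Add(8, Pow(Add(4, -2), -1))) = Mul(-5, Add(8, Pow(2, -1))) = Mul(-5, Add(8, Rational(1, 2))) = Mul(-5, Rational(17, 2)) = Rational(-85, 2)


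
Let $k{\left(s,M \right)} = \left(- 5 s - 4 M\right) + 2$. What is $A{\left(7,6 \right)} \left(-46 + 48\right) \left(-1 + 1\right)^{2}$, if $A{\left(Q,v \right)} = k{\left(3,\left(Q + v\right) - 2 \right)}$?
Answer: $0$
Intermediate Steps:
$k{\left(s,M \right)} = 2 - 5 s - 4 M$
$A{\left(Q,v \right)} = -5 - 4 Q - 4 v$ ($A{\left(Q,v \right)} = 2 - 15 - 4 \left(\left(Q + v\right) - 2\right) = 2 - 15 - 4 \left(-2 + Q + v\right) = 2 - 15 - \left(-8 + 4 Q + 4 v\right) = -5 - 4 Q - 4 v$)
$A{\left(7,6 \right)} \left(-46 + 48\right) \left(-1 + 1\right)^{2} = \left(-5 - 28 - 24\right) \left(-46 + 48\right) \left(-1 + 1\right)^{2} = \left(-5 - 28 - 24\right) 2 \cdot 0^{2} = \left(-57\right) 2 \cdot 0 = \left(-114\right) 0 = 0$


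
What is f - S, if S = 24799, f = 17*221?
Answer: -21042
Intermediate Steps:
f = 3757
f - S = 3757 - 1*24799 = 3757 - 24799 = -21042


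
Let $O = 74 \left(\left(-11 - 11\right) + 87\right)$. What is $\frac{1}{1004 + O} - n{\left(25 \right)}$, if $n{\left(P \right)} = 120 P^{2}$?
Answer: $- \frac{436049999}{5814} \approx -75000.0$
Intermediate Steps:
$O = 4810$ ($O = 74 \left(-22 + 87\right) = 74 \cdot 65 = 4810$)
$\frac{1}{1004 + O} - n{\left(25 \right)} = \frac{1}{1004 + 4810} - 120 \cdot 25^{2} = \frac{1}{5814} - 120 \cdot 625 = \frac{1}{5814} - 75000 = - \frac{436049999}{5814}$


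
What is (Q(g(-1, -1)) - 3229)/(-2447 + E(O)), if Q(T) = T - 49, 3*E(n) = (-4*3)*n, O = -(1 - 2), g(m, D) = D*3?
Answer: 3281/2451 ≈ 1.3386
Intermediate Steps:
g(m, D) = 3*D
O = 1 (O = -1*(-1) = 1)
E(n) = -4*n (E(n) = ((-4*3)*n)/3 = (-12*n)/3 = -4*n)
Q(T) = -49 + T
(Q(g(-1, -1)) - 3229)/(-2447 + E(O)) = ((-49 + 3*(-1)) - 3229)/(-2447 - 4*1) = ((-49 - 3) - 3229)/(-2447 - 4) = (-52 - 3229)/(-2451) = -3281*(-1/2451) = 3281/2451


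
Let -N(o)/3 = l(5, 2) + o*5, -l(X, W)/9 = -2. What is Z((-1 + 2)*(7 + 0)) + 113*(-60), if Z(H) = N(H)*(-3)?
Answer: -6303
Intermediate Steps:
l(X, W) = 18 (l(X, W) = -9*(-2) = 18)
N(o) = -54 - 15*o (N(o) = -3*(18 + o*5) = -3*(18 + 5*o) = -54 - 15*o)
Z(H) = 162 + 45*H (Z(H) = (-54 - 15*H)*(-3) = 162 + 45*H)
Z((-1 + 2)*(7 + 0)) + 113*(-60) = (162 + 45*((-1 + 2)*(7 + 0))) + 113*(-60) = (162 + 45*(1*7)) - 6780 = (162 + 45*7) - 6780 = (162 + 315) - 6780 = 477 - 6780 = -6303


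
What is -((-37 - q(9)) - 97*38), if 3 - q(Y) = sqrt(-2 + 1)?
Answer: 3726 - I ≈ 3726.0 - 1.0*I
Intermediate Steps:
q(Y) = 3 - I (q(Y) = 3 - sqrt(-2 + 1) = 3 - sqrt(-1) = 3 - I)
-((-37 - q(9)) - 97*38) = -((-37 - (3 - I)) - 97*38) = -((-37 + (-3 + I)) - 3686) = -((-40 + I) - 3686) = -(-3726 + I) = 3726 - I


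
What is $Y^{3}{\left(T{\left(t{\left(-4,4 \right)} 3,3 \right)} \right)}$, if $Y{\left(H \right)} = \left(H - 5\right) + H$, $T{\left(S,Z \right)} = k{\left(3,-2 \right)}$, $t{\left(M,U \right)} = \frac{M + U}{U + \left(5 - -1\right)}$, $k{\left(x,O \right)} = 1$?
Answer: $-27$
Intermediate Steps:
$t{\left(M,U \right)} = \frac{M + U}{6 + U}$ ($t{\left(M,U \right)} = \frac{M + U}{U + \left(5 + 1\right)} = \frac{M + U}{U + 6} = \frac{M + U}{6 + U}$)
$T{\left(S,Z \right)} = 1$
$Y{\left(H \right)} = -5 + 2 H$ ($Y{\left(H \right)} = \left(-5 + H\right) + H = -5 + 2 H$)
$Y^{3}{\left(T{\left(t{\left(-4,4 \right)} 3,3 \right)} \right)} = \left(-5 + 2 \cdot 1\right)^{3} = \left(-5 + 2\right)^{3} = \left(-3\right)^{3} = -27$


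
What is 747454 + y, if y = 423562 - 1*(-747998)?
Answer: 1919014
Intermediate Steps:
y = 1171560 (y = 423562 + 747998 = 1171560)
747454 + y = 747454 + 1171560 = 1919014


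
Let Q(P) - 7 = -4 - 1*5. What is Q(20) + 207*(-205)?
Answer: -42437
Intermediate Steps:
Q(P) = -2 (Q(P) = 7 + (-4 - 1*5) = 7 + (-4 - 5) = 7 - 9 = -2)
Q(20) + 207*(-205) = -2 + 207*(-205) = -2 - 42435 = -42437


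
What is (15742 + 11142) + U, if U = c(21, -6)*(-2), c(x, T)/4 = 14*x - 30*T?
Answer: 23092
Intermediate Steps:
c(x, T) = -120*T + 56*x (c(x, T) = 4*(14*x - 30*T) = 4*(-30*T + 14*x) = -120*T + 56*x)
U = -3792 (U = (-120*(-6) + 56*21)*(-2) = (720 + 1176)*(-2) = 1896*(-2) = -3792)
(15742 + 11142) + U = (15742 + 11142) - 3792 = 26884 - 3792 = 23092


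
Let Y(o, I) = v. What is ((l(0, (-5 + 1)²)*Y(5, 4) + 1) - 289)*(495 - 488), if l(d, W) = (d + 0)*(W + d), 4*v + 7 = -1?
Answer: -2016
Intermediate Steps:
v = -2 (v = -7/4 + (¼)*(-1) = -7/4 - ¼ = -2)
Y(o, I) = -2
l(d, W) = d*(W + d)
((l(0, (-5 + 1)²)*Y(5, 4) + 1) - 289)*(495 - 488) = (((0*((-5 + 1)² + 0))*(-2) + 1) - 289)*(495 - 488) = (((0*((-4)² + 0))*(-2) + 1) - 289)*7 = (((0*(16 + 0))*(-2) + 1) - 289)*7 = (((0*16)*(-2) + 1) - 289)*7 = ((0*(-2) + 1) - 289)*7 = ((0 + 1) - 289)*7 = (1 - 289)*7 = -288*7 = -2016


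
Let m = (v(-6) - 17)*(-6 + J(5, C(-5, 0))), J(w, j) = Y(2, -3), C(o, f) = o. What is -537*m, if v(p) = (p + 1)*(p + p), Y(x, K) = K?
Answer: 207819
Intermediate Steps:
J(w, j) = -3
v(p) = 2*p*(1 + p) (v(p) = (1 + p)*(2*p) = 2*p*(1 + p))
m = -387 (m = (2*(-6)*(1 - 6) - 17)*(-6 - 3) = (2*(-6)*(-5) - 17)*(-9) = (60 - 17)*(-9) = 43*(-9) = -387)
-537*m = -537*(-387) = 207819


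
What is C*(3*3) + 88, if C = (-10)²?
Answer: 988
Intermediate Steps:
C = 100
C*(3*3) + 88 = 100*(3*3) + 88 = 100*9 + 88 = 900 + 88 = 988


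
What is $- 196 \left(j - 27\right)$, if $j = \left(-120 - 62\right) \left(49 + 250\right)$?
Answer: $10671220$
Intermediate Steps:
$j = -54418$ ($j = \left(-182\right) 299 = -54418$)
$- 196 \left(j - 27\right) = - 196 \left(-54418 - 27\right) = \left(-196\right) \left(-54445\right) = 10671220$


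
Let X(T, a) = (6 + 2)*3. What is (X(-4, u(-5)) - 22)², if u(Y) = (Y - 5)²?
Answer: 4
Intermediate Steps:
u(Y) = (-5 + Y)²
X(T, a) = 24 (X(T, a) = 8*3 = 24)
(X(-4, u(-5)) - 22)² = (24 - 22)² = 2² = 4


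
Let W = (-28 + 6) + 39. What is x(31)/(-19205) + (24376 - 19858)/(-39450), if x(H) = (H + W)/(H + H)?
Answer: -89692023/782891825 ≈ -0.11457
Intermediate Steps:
W = 17 (W = -22 + 39 = 17)
x(H) = (17 + H)/(2*H) (x(H) = (H + 17)/(H + H) = (17 + H)/((2*H)) = (17 + H)*(1/(2*H)) = (17 + H)/(2*H))
x(31)/(-19205) + (24376 - 19858)/(-39450) = ((1/2)*(17 + 31)/31)/(-19205) + (24376 - 19858)/(-39450) = ((1/2)*(1/31)*48)*(-1/19205) + 4518*(-1/39450) = (24/31)*(-1/19205) - 753/6575 = -24/595355 - 753/6575 = -89692023/782891825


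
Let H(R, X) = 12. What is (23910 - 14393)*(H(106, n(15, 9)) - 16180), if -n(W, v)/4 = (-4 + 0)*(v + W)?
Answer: -153870856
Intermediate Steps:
n(W, v) = 16*W + 16*v (n(W, v) = -4*(-4 + 0)*(v + W) = -(-16)*(W + v) = -4*(-4*W - 4*v) = 16*W + 16*v)
(23910 - 14393)*(H(106, n(15, 9)) - 16180) = (23910 - 14393)*(12 - 16180) = 9517*(-16168) = -153870856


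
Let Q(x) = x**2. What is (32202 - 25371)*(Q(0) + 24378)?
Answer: 166526118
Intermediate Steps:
(32202 - 25371)*(Q(0) + 24378) = (32202 - 25371)*(0**2 + 24378) = 6831*(0 + 24378) = 6831*24378 = 166526118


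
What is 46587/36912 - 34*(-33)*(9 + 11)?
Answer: 276117289/12304 ≈ 22441.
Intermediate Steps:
46587/36912 - 34*(-33)*(9 + 11) = 46587*(1/36912) - (-1122)*20 = 15529/12304 - 1*(-22440) = 15529/12304 + 22440 = 276117289/12304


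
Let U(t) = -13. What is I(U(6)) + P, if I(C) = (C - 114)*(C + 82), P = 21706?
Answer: 12943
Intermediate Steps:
I(C) = (-114 + C)*(82 + C)
I(U(6)) + P = (-9348 + (-13)² - 32*(-13)) + 21706 = (-9348 + 169 + 416) + 21706 = -8763 + 21706 = 12943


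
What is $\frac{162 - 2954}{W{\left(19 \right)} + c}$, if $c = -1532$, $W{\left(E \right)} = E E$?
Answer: $\frac{2792}{1171} \approx 2.3843$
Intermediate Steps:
$W{\left(E \right)} = E^{2}$
$\frac{162 - 2954}{W{\left(19 \right)} + c} = \frac{162 - 2954}{19^{2} - 1532} = - \frac{2792}{361 - 1532} = - \frac{2792}{-1171} = \left(-2792\right) \left(- \frac{1}{1171}\right) = \frac{2792}{1171}$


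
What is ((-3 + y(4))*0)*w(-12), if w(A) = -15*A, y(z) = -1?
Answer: 0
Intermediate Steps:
((-3 + y(4))*0)*w(-12) = ((-3 - 1)*0)*(-15*(-12)) = -4*0*180 = 0*180 = 0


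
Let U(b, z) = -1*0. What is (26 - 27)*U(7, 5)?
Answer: 0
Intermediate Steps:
U(b, z) = 0
(26 - 27)*U(7, 5) = (26 - 27)*0 = -1*0 = 0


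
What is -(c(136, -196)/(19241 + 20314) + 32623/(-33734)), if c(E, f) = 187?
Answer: 12713807/13211370 ≈ 0.96234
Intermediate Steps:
-(c(136, -196)/(19241 + 20314) + 32623/(-33734)) = -(187/(19241 + 20314) + 32623/(-33734)) = -(187/39555 + 32623*(-1/33734)) = -(187*(1/39555) - 323/334) = -(187/39555 - 323/334) = -1*(-12713807/13211370) = 12713807/13211370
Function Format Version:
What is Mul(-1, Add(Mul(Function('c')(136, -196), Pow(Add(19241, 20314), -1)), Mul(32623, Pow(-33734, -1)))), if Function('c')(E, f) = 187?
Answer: Rational(12713807, 13211370) ≈ 0.96234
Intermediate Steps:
Mul(-1, Add(Mul(Function('c')(136, -196), Pow(Add(19241, 20314), -1)), Mul(32623, Pow(-33734, -1)))) = Mul(-1, Add(Mul(187, Pow(Add(19241, 20314), -1)), Mul(32623, Pow(-33734, -1)))) = Mul(-1, Add(Mul(187, Pow(39555, -1)), Mul(32623, Rational(-1, 33734)))) = Mul(-1, Add(Mul(187, Rational(1, 39555)), Rational(-323, 334))) = Mul(-1, Add(Rational(187, 39555), Rational(-323, 334))) = Mul(-1, Rational(-12713807, 13211370)) = Rational(12713807, 13211370)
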